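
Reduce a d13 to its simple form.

Subtracting seven from the interval number removes an octave: 13 − 7 = 6.
So a diminished thirteenth is an octave plus a diminished sixth. The quality is unchanged.

d6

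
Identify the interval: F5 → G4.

Descending from F5 to G4 is the same interval as ascending G4 to F5.
G to F spans seven letter names (G-A-B-C-D-E-F): a seventh.
At 10 semitones, G4→F5 falls one short of a major seventh: minor.

minor seventh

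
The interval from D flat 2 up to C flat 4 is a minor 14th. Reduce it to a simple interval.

minor seventh

Take out an octave (7 from the number): 14 − 7 = 7.
So a minor fourteenth is an octave plus a minor seventh. The quality is unchanged.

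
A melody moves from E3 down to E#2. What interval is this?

diminished octave

Descending from E3 to E#2 is the same interval as ascending E#2 to E3.
E to E is the same letter name, plus an octave: an octave.
The perfect octave is 12 semitones; here we have 11, one semitone narrower: diminished.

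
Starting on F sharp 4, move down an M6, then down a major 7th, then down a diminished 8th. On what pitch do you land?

A major sixth down from F#4 is A3.
A3 down a major seventh → Bb2 (11 semitones).
Bb2 down a diminished octave → B1 (11 semitones).

B 1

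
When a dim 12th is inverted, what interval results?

A4

First reduce the compound diminished twelfth to its simple form, a diminished fifth.
Interval numbers invert to sum to nine: 5 + 4 = 9, so a fifth inverts to a fourth.
The quality also flips — diminished becomes augmented — giving an augmented fourth.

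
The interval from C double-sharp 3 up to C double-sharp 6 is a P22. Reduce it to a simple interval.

Take out 2 octaves (14 from the number): 22 − 14 = 8.
Quality carries through unchanged, so the simple form is a perfect octave.

perfect octave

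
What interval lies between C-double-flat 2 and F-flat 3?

augmented eleventh

C to F spans four letter names (C-D-E-F), plus an octave: an eleventh.
The perfect eleventh is 17 semitones; here we have 18, one semitone wider: augmented.
(Equivalently, a compound augmented fourth: an augmented fourth plus an octave.)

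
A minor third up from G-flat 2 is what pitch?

B-double-flat 2

Counting three letter names up from G lands on B.
A minor third spans 3 semitones, so from Gb2 the target pitch is Bbb2.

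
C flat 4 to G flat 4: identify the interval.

C to G spans five letter names (C-D-E-F-G), so the interval is some kind of fifth.
Cb4 to Gb4 is 7 semitones, matching the perfect fifth exactly, so the quality is perfect.

perfect fifth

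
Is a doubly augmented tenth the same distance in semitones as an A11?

Yes

A doubly augmented tenth = 18 semitones = an augmented eleventh; enharmonically equal.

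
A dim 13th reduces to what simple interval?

diminished 6th

Subtracting seven from the interval number removes an octave: 13 − 7 = 6.
That makes a diminished thirteenth a compound diminished sixth — an octave plus a diminished sixth.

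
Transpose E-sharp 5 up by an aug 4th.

Counting four letter names up from E lands on A.
An augmented fourth is 6 semitones; 6 semitones up from E#5 gives A##5.

A-double-sharp 5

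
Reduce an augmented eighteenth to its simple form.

augmented fourth

Take out 2 octaves (14 from the number): 18 − 14 = 4.
That makes an augmented eighteenth a compound augmented fourth — 2 octaves plus an augmented fourth.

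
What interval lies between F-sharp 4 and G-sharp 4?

F to G spans two letter names (F-G): a second.
The major second spans 2 semitones, and F#4 to G#4 is exactly 2 semitones — so this is a major second.

major second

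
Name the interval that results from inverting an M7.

Inverted interval numbers add to nine, so a seventh pairs with a second (7 + 2 = 9).
Quality inverts too: major becomes minor. That makes the inversion a minor second.

minor 2nd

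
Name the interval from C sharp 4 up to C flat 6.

dd15

C to C is the same letter name, plus 2 octaves: a fifteenth.
A perfect fifteenth would be 24 semitones; C#4 to Cb6 is 22, two semitones narrower, so the interval is doubly diminished.
(Equivalently, a compound doubly diminished octave: a doubly diminished octave plus an octave.)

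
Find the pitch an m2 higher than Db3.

Ebb3

Two letter names up from D: E.
A minor second is 1 semitone; 1 semitone up from Db3 gives Ebb3.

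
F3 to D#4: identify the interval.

F to D spans six letter names (F-G-A-B-C-D): a sixth.
F3 to D#4 spans 10 semitones — one semitone wider than the major sixth (9) — giving an augmented sixth.

augmented sixth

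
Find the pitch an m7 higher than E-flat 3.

Counting seven letter names up from E lands on D.
A minor seventh is 10 semitones; 10 semitones up from Eb3 gives Db4.

D-flat 4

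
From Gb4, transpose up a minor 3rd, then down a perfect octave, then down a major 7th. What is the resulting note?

A minor third up from Gb4 is Bbb4.
A perfect octave down from Bbb4 is Bbb3.
A major seventh down from Bbb3 is Cbb3.

Cbb3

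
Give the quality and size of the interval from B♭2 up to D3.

major third

B to D spans three letter names (B-C-D): a third.
Bb2 to D3 is 4 semitones, matching the major third exactly, so the quality is major.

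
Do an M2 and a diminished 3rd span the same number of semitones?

Yes

A major second spans 2 semitones, and a diminished third also spans 2 semitones — they're enharmonic.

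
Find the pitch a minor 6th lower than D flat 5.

The sixth takes the letter from D down to F.
A minor sixth spans 8 semitones, so from Db5 the target pitch is F4.

F 4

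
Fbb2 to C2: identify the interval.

Descending from Fbb2 to C2 is the same interval as ascending C2 to Fbb2.
C to F spans four letter names (C-D-E-F) — that makes it a fourth of some quality.
C2 to Fbb2 spans 3 semitones — two semitones narrower than the perfect fourth (5) — giving a doubly diminished fourth.

doubly diminished 4th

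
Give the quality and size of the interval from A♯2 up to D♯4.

P11

A to D spans four letter names (A-B-C-D), plus an octave, so the interval is some kind of eleventh.
The perfect eleventh spans 17 semitones, and A#2 to D#4 is exactly 17 semitones — so this is a perfect eleventh.
(Equivalently, a compound perfect fourth: a perfect fourth plus an octave.)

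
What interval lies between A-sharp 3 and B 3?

m2

A to B spans two letter names (A-B), so the interval is some kind of second.
A#3 to B3 is 1 semitone, a half step short of the major second (2), so this is minor.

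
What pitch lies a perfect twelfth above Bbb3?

Counting five letter names plus an octave up from B lands on F.
A perfect twelfth is 19 semitones; 19 semitones up from Bbb3 gives Fb5.

Fb5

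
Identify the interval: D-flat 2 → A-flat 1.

P4

Descending from Db2 to Ab1 is the same interval as ascending Ab1 to Db2.
A to D spans four letter names (A-B-C-D): a fourth.
Ab1 to Db2 is 5 semitones, matching the perfect fourth exactly, so the quality is perfect.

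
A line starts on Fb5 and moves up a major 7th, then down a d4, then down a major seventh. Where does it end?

C5

Fb5 up a major seventh → Eb6 (11 semitones).
Down a diminished fourth from Eb6: B5 (4 semitones down).
B5 down a major seventh → C5 (11 semitones).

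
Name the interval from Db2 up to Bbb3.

minor thirteenth

D to B spans six letter names (D-E-F-G-A-B), plus an octave, so the interval is some kind of thirteenth.
Db2 to Bbb3 is 20 semitones, a half step short of the major thirteenth (21), so this is minor.
(Equivalently, a compound minor sixth: a minor sixth plus an octave.)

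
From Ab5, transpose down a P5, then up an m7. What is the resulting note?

Cb6

A perfect fifth down from Ab5 is Db5.
Db5 up a minor seventh → Cb6 (10 semitones).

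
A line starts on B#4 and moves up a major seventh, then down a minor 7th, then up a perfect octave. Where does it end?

B##5

B#4 up a major seventh → A##5 (11 semitones).
A minor seventh down from A##5 is B##4.
B##4 up a perfect octave → B##5 (12 semitones).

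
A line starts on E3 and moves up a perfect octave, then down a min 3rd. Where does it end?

E3 up a perfect octave → E4 (12 semitones).
A minor third down from E4 is C#4.

C#4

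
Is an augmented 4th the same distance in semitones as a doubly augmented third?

Yes

An augmented fourth = 6 semitones = a doubly augmented third; enharmonically equal.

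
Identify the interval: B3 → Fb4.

dd5

B to F spans five letter names (B-C-D-E-F) — that makes it a fifth of some quality.
B3 to Fb4 spans 5 semitones — two semitones narrower than the perfect fifth (7) — giving a doubly diminished fifth.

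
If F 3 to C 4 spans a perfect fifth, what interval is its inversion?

P4

The rule of nine gives the new number: 9 − 5 = 4, so a fifth becomes a fourth.
And perfect stays perfect under inversion, so we get a perfect fourth.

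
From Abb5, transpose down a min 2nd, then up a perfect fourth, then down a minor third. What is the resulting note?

Ab5

A minor second down from Abb5 is Gb5.
Gb5 up a perfect fourth → Cb6 (5 semitones).
A minor third down from Cb6 is Ab5.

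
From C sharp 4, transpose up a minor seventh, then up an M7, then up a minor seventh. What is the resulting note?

C#4 up a minor seventh → B4 (10 semitones).
B4 up a major seventh → A#5 (11 semitones).
A minor seventh up from A#5 is G#6.

G sharp 6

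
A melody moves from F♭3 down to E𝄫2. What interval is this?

Descending from Fb3 to Ebb2 is the same interval as ascending Ebb2 to Fb3.
E to F spans two letter names (E-F), plus an octave — that makes it a ninth of some quality.
Ebb2 to Fb3 is 14 semitones, matching the major ninth exactly, so the quality is major.
(Equivalently, a compound major second: a major second plus an octave.)

major ninth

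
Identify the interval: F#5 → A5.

F to A spans three letter names (F-G-A): a third.
A major third would be 4 semitones, but F#5 to A5 is 3 — one semitone narrower, making it a minor third.

minor 3rd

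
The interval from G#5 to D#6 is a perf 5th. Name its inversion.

Inverted interval numbers add to nine, so a fifth pairs with a fourth (5 + 4 = 9).
The quality also flips — perfect stays perfect — giving a perfect fourth.

perfect fourth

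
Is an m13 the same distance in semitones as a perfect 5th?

20 semitones (minor thirteenth) vs 7 semitones (perfect fifth): not equal.

No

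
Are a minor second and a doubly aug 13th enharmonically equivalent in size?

A minor second spans 1 semitone; a doubly augmented thirteenth spans 23 semitones. They differ by 22.

No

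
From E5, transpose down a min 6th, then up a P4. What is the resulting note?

E5 down a minor sixth → G#4 (8 semitones).
Up a perfect fourth from G#4: C#5 (5 semitones up).

C#5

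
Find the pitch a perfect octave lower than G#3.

The letter stays G (same as the start), shifted an octave down.
A perfect octave is 12 semitones; 12 semitones down from G#3 gives G#2.

G#2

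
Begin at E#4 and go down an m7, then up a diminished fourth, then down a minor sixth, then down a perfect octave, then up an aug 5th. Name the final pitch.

A##2

E#4 down a minor seventh → F##3 (10 semitones).
F##3 up a diminished fourth → B3 (4 semitones).
Down a minor sixth from B3: D#3 (8 semitones down).
A perfect octave down from D#3 is D#2.
Up an augmented fifth from D#2: A##2 (8 semitones up).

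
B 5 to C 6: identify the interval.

B to C spans two letter names (B-C), so the interval is some kind of second.
At 1 semitone, B5→C6 falls one short of a major second: minor.

minor second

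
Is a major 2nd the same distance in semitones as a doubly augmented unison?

A major second = 2 semitones = a doubly augmented unison; enharmonically equal.

Yes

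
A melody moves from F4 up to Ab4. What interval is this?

minor 3rd

F to A spans three letter names (F-G-A), so the interval is some kind of third.
At 3 semitones, F4→Ab4 falls one short of a major third: minor.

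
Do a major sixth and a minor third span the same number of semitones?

No

A major sixth spans 9 semitones; a minor third spans 3 semitones. They differ by 6.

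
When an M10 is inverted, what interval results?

m6

First reduce the compound major tenth to its simple form, a major third.
Interval numbers invert to sum to nine: 3 + 6 = 9, so a third inverts to a sixth.
And major becomes minor under inversion, so we get a minor sixth.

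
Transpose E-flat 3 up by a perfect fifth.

B-flat 3

The fifth takes the letter from E up to B.
A perfect fifth spans 7 semitones, so from Eb3 the target pitch is Bb3.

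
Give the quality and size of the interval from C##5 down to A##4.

minor third

Descending from C##5 to A##4 is the same interval as ascending A##4 to C##5.
A to C spans three letter names (A-B-C), so the interval is some kind of third.
A##4 to C##5 is 3 semitones, a half step short of the major third (4), so this is minor.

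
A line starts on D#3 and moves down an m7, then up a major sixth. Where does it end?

C##3

Down a minor seventh from D#3: E#2 (10 semitones down).
A major sixth up from E#2 is C##3.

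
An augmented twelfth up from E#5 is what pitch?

The twelfth's letter: E up five letter names plus an octave → B.
An augmented twelfth spans 20 semitones, so from E#5 the target pitch is B##6.

B##6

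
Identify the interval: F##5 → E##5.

Descending from F##5 to E##5 is the same interval as ascending E##5 to F##5.
E to F spans two letter names (E-F) — that makes it a second of some quality.
E##5 to F##5 is 1 semitone, a half step short of the major second (2), so this is minor.

minor second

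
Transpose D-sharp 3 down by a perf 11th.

Four letters down from D (plus an octave) reaches A.
Moving 17 semitones down from D#3 (the size of a perfect eleventh) reaches A#1.

A-sharp 1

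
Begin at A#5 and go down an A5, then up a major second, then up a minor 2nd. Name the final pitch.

An augmented fifth down from A#5 is D5.
D5 up a major second → E5 (2 semitones).
A minor second up from E5 is F5.

F5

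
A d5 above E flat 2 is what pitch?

The fifth takes the letter from E up to B.
A diminished fifth is 6 semitones; 6 semitones up from Eb2 gives Bbb2.

B double-flat 2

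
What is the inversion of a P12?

P4

First reduce the compound perfect twelfth to its simple form, a perfect fifth.
Inverted interval numbers add to nine, so a fifth pairs with a fourth (5 + 4 = 9).
Quality inverts too: perfect stays perfect. That makes the inversion a perfect fourth.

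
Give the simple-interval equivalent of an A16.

A2

Each octave removed subtracts seven from the number: 16 − 14 = 2.
So an augmented sixteenth is 2 octaves plus an augmented second. The quality is unchanged.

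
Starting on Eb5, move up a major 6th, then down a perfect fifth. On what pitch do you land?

F5

A major sixth up from Eb5 is C6.
C6 down a perfect fifth → F5 (7 semitones).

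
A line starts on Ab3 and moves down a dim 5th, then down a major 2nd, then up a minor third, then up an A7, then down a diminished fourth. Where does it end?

A##3

A diminished fifth down from Ab3 is D3.
Down a major second from D3: C3 (2 semitones down).
A minor third up from C3 is Eb3.
An augmented seventh up from Eb3 is D#4.
A diminished fourth down from D#4 is A##3.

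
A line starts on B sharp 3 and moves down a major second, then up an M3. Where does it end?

C double-sharp 4

A major second down from B#3 is A#3.
A#3 up a major third → C##4 (4 semitones).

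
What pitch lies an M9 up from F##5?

G##6

Two letters up from F (plus an octave) reaches G.
Moving 14 semitones up from F##5 (the size of a major ninth) reaches G##6.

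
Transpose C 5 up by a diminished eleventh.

F-flat 6

The eleventh's letter: C up four letter names plus an octave → F.
Moving 16 semitones up from C5 (the size of a diminished eleventh) reaches Fb6.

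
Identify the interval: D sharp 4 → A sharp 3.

Descending from D#4 to A#3 is the same interval as ascending A#3 to D#4.
A to D spans four letter names (A-B-C-D) — that makes it a fourth of some quality.
Counting semitones, A#3→D#4 is 5, which is the perfect fourth.

perfect fourth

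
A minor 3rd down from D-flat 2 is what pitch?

B-flat 1

The third takes the letter from D down to B.
A minor third spans 3 semitones, so from Db2 the target pitch is Bb1.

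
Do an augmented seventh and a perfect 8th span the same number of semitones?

Yes

Both span 12 semitones: an augmented seventh and a perfect octave are the same chromatic distance.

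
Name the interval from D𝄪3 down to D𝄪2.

perfect octave

Descending from D##3 to D##2 is the same interval as ascending D##2 to D##3.
D to D is the same letter name, plus an octave, so the interval is some kind of octave.
The perfect octave spans 12 semitones, and D##2 to D##3 is exactly 12 semitones — so this is a perfect octave.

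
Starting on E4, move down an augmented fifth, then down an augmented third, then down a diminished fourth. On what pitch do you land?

Cb3

An augmented fifth down from E4 is Ab3.
An augmented third down from Ab3 is Fbb3.
A diminished fourth down from Fbb3 is Cb3.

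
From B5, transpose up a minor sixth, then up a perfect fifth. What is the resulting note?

D7

Up a minor sixth from B5: G6 (8 semitones up).
G6 up a perfect fifth → D7 (7 semitones).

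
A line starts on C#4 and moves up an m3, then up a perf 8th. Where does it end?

E5

C#4 up a minor third → E4 (3 semitones).
Up a perfect octave from E4: E5 (12 semitones up).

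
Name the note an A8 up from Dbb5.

Db6

An octave keeps the letter name D, an octave up from D.
Moving 13 semitones up from Dbb5 (the size of an augmented octave) reaches Db6.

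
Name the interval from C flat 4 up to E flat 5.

C to E spans three letter names (C-D-E), plus an octave: a tenth.
The major tenth spans 16 semitones, and Cb4 to Eb5 is exactly 16 semitones — so this is a major tenth.
(Equivalently, a compound major third: a major third plus an octave.)

major 10th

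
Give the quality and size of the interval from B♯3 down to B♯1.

perfect 15th

Descending from B#3 to B#1 is the same interval as ascending B#1 to B#3.
B to B is the same letter name, plus 2 octaves, so the interval is some kind of fifteenth.
The perfect fifteenth spans 24 semitones, and B#1 to B#3 is exactly 24 semitones — so this is a perfect fifteenth.
(Equivalently, a compound perfect octave: a perfect octave plus an octave.)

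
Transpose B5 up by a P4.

Four letter names up from B: E.
A perfect fourth spans 5 semitones, so from B5 the target pitch is E6.

E6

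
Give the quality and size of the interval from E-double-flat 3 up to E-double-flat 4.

E to E is the same letter name, plus an octave: an octave.
Counting semitones, Ebb3→Ebb4 is 12, which is the perfect octave.

perfect 8th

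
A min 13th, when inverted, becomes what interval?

major 3rd

First reduce the compound minor thirteenth to its simple form, a minor sixth.
Interval numbers invert to sum to nine: 6 + 3 = 9, so a sixth inverts to a third.
And minor becomes major under inversion, so we get a major third.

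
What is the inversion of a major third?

Interval numbers invert to sum to nine: 3 + 6 = 9, so a third inverts to a sixth.
And major becomes minor under inversion, so we get a minor sixth.

m6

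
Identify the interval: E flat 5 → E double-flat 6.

E to E is the same letter name, plus an octave: an octave.
Eb5 to Ebb6 spans 11 semitones — one semitone narrower than the perfect octave (12) — giving a diminished octave.

diminished octave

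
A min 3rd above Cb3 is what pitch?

Counting three letter names up from C lands on E.
A minor third is 3 semitones; 3 semitones up from Cb3 gives Ebb3.

Ebb3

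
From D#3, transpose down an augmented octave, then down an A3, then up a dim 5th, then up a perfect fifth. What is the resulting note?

An augmented octave down from D#3 is D2.
Down an augmented third from D2: Bbb1 (5 semitones down).
Bbb1 up a diminished fifth → Fbb2 (6 semitones).
Up a perfect fifth from Fbb2: Cbb3 (7 semitones up).

Cbb3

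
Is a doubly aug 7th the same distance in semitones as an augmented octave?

Both span 13 semitones: a doubly augmented seventh and an augmented octave are the same chromatic distance.

Yes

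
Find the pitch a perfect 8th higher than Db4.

For an octave the letter name doesn't change: still D, an octave up.
A perfect octave is 12 semitones; 12 semitones up from Db4 gives Db5.

Db5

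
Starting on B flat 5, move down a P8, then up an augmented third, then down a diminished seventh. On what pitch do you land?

E double-sharp 4

Down a perfect octave from Bb5: Bb4 (12 semitones down).
Up an augmented third from Bb4: D#5 (5 semitones up).
D#5 down a diminished seventh → E##4 (9 semitones).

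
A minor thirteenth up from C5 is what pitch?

Ab6

Counting six letter names plus an octave up from C lands on A.
A minor thirteenth is 20 semitones; 20 semitones up from C5 gives Ab6.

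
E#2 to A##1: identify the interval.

Descending from E#2 to A##1 is the same interval as ascending A##1 to E#2.
A to E spans five letter names (A-B-C-D-E) — that makes it a fifth of some quality.
A##1 to E#2 spans 6 semitones — one semitone narrower than the perfect fifth (7) — giving a diminished fifth.

diminished fifth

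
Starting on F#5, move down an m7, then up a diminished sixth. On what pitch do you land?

Eb5

A minor seventh down from F#5 is G#4.
Up a diminished sixth from G#4: Eb5 (7 semitones up).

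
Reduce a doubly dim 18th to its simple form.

doubly diminished 4th

Take out 2 octaves (14 from the number): 18 − 14 = 4.
So a doubly diminished eighteenth is 2 octaves plus a doubly diminished fourth. The quality is unchanged.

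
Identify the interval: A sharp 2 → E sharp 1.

perfect eleventh

Descending from A#2 to E#1 is the same interval as ascending E#1 to A#2.
E to A spans four letter names (E-F-G-A), plus an octave, so the interval is some kind of eleventh.
The perfect eleventh spans 17 semitones, and E#1 to A#2 is exactly 17 semitones — so this is a perfect eleventh.
(Equivalently, a compound perfect fourth: a perfect fourth plus an octave.)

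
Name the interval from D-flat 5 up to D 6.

D to D is the same letter name, plus an octave, so the interval is some kind of octave.
A perfect octave would be 12 semitones; Db5 to D6 is 13, one semitone wider, so the interval is augmented.

augmented octave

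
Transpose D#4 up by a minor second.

Counting two letter names up from D lands on E.
Moving 1 semitone up from D#4 (the size of a minor second) reaches E4.

E4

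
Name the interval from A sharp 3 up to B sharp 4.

M9

A to B spans two letter names (A-B), plus an octave: a ninth.
A#3 to B#4 is 14 semitones, matching the major ninth exactly, so the quality is major.
(Equivalently, a compound major second: a major second plus an octave.)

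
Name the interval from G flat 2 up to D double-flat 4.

G to D spans five letter names (G-A-B-C-D), plus an octave — that makes it a twelfth of some quality.
Gb2 to Dbb4 spans 18 semitones — one semitone narrower than the perfect twelfth (19) — giving a diminished twelfth.
(Equivalently, a compound diminished fifth: a diminished fifth plus an octave.)

diminished 12th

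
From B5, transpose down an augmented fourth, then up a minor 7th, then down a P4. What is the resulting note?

An augmented fourth down from B5 is F5.
F5 up a minor seventh → Eb6 (10 semitones).
A perfect fourth down from Eb6 is Bb5.

Bb5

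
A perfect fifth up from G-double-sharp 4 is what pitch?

D-double-sharp 5

The fifth takes the letter from G up to D.
Moving 7 semitones up from G##4 (the size of a perfect fifth) reaches D##5.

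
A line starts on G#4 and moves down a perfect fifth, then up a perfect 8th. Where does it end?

A perfect fifth down from G#4 is C#4.
Up a perfect octave from C#4: C#5 (12 semitones up).

C#5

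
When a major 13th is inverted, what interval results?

First reduce the compound major thirteenth to its simple form, a major sixth.
The rule of nine gives the new number: 9 − 6 = 3, so a sixth becomes a third.
And major becomes minor under inversion, so we get a minor third.

minor third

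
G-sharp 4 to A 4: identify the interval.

m2

G to A spans two letter names (G-A) — that makes it a second of some quality.
A major second would be 2 semitones, but G#4 to A4 is 1 — one semitone narrower, making it a minor second.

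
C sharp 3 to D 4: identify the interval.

minor 9th

C to D spans two letter names (C-D), plus an octave: a ninth.
At 13 semitones, C#3→D4 falls one short of a major ninth: minor.
(Equivalently, a compound minor second: a minor second plus an octave.)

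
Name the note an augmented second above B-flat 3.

Two letter names up from B: C.
An augmented second spans 3 semitones, so from Bb3 the target pitch is C#4.

C-sharp 4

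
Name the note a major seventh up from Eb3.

The seventh takes the letter from E up to D.
A major seventh is 11 semitones; 11 semitones up from Eb3 gives D4.

D4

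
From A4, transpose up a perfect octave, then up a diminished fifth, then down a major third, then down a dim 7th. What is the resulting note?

D5

A perfect octave up from A4 is A5.
A diminished fifth up from A5 is Eb6.
Eb6 down a major third → Cb6 (4 semitones).
Down a diminished seventh from Cb6: D5 (9 semitones down).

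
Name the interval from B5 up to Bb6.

B to B is the same letter name, plus an octave — that makes it an octave of some quality.
A perfect octave would be 12 semitones; B5 to Bb6 is 11, one semitone narrower, so the interval is diminished.

diminished 8th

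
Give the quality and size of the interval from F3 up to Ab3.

minor third

F to A spans three letter names (F-G-A), so the interval is some kind of third.
At 3 semitones, F3→Ab3 falls one short of a major third: minor.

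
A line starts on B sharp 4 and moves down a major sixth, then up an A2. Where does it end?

A major sixth down from B#4 is D#4.
D#4 up an augmented second → E##4 (3 semitones).

E double-sharp 4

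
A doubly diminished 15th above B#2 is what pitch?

For a fifteenth the letter name doesn't change: still B, two octaves up.
A doubly diminished fifteenth spans 22 semitones, so from B#2 the target pitch is Bb4.

Bb4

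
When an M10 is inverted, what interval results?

minor sixth

First reduce the compound major tenth to its simple form, a major third.
Interval numbers invert to sum to nine: 3 + 6 = 9, so a third inverts to a sixth.
And major becomes minor under inversion, so we get a minor sixth.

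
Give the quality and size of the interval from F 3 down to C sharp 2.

diminished 11th

Descending from F3 to C#2 is the same interval as ascending C#2 to F3.
C to F spans four letter names (C-D-E-F), plus an octave: an eleventh.
A perfect eleventh would be 17 semitones; C#2 to F3 is 16, one semitone narrower, so the interval is diminished.
(Equivalently, a compound diminished fourth: a diminished fourth plus an octave.)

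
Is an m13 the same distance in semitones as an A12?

A minor thirteenth = 20 semitones = an augmented twelfth; enharmonically equal.

Yes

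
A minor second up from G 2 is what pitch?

Two letter names up from G: A.
Moving 1 semitone up from G2 (the size of a minor second) reaches Ab2.

A-flat 2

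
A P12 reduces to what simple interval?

perfect 5th

Subtracting seven from the interval number removes an octave: 12 − 7 = 5.
Quality carries through unchanged, so the simple form is a perfect fifth.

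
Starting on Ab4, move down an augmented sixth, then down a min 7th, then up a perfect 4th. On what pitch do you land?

An augmented sixth down from Ab4 is Cbb4.
Down a minor seventh from Cbb4: Dbb3 (10 semitones down).
Dbb3 up a perfect fourth → Gbb3 (5 semitones).

Gbb3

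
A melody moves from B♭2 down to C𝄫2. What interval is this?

augmented 7th

Descending from Bb2 to Cbb2 is the same interval as ascending Cbb2 to Bb2.
C to B spans seven letter names (C-D-E-F-G-A-B): a seventh.
A major seventh would be 11 semitones; Cbb2 to Bb2 is 12, one semitone wider, so the interval is augmented.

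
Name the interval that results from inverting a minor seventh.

M2

Inverted interval numbers add to nine, so a seventh pairs with a second (7 + 2 = 9).
And minor becomes major under inversion, so we get a major second.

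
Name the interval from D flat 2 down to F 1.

minor sixth

Descending from Db2 to F1 is the same interval as ascending F1 to Db2.
F to D spans six letter names (F-G-A-B-C-D): a sixth.
F1 to Db2 is 8 semitones, a half step short of the major sixth (9), so this is minor.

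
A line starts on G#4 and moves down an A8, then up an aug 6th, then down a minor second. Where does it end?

Down an augmented octave from G#4: G3 (13 semitones down).
Up an augmented sixth from G3: E#4 (10 semitones up).
Down a minor second from E#4: D##4 (1 semitone down).

D##4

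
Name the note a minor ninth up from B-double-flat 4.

C-double-flat 6

Two letters up from B (plus an octave) reaches C.
A minor ninth is 13 semitones; 13 semitones up from Bbb4 gives Cbb6.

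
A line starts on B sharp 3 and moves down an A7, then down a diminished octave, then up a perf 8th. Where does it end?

C sharp 3

An augmented seventh down from B#3 is C3.
C3 down a diminished octave → C#2 (11 semitones).
A perfect octave up from C#2 is C#3.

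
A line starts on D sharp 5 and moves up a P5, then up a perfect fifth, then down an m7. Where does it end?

A perfect fifth up from D#5 is A#5.
Up a perfect fifth from A#5: E#6 (7 semitones up).
Down a minor seventh from E#6: F##5 (10 semitones down).

F double-sharp 5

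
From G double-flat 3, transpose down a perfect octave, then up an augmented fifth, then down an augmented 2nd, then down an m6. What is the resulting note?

A perfect octave down from Gbb3 is Gbb2.
Gbb2 up an augmented fifth → Db3 (8 semitones).
Db3 down an augmented second → Cbb3 (3 semitones).
Down a minor sixth from Cbb3: Ebb2 (8 semitones down).

E double-flat 2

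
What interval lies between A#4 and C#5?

A to C spans three letter names (A-B-C), so the interval is some kind of third.
A#4 to C#5 is 3 semitones, a half step short of the major third (4), so this is minor.

minor third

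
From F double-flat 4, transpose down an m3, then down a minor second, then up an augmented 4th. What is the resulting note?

Fbb4 down a minor third → Dbb4 (3 semitones).
A minor second down from Dbb4 is Cb4.
Up an augmented fourth from Cb4: F4 (6 semitones up).

F 4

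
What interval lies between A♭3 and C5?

A to C spans three letter names (A-B-C), plus an octave, so the interval is some kind of tenth.
Counting semitones, Ab3→C5 is 16, which is the major tenth.
(Equivalently, a compound major third: a major third plus an octave.)

M10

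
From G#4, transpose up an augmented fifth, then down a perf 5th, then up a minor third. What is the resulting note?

B#4

G#4 up an augmented fifth → D##5 (8 semitones).
D##5 down a perfect fifth → G##4 (7 semitones).
Up a minor third from G##4: B#4 (3 semitones up).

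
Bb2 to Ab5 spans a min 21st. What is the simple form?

m7

Take out 2 octaves (14 from the number): 21 − 14 = 7.
So a minor twenty-first is 2 octaves plus a minor seventh. The quality is unchanged.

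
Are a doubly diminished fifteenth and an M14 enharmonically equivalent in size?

A doubly diminished fifteenth spans 22 semitones; a major fourteenth spans 23 semitones. They differ by 1.

No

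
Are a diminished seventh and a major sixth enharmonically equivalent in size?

Yes

A diminished seventh = 9 semitones = a major sixth; enharmonically equal.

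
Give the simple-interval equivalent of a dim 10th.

diminished 3rd

Subtracting seven from the interval number removes an octave: 10 − 7 = 3.
That makes a diminished tenth a compound diminished third — an octave plus a diminished third.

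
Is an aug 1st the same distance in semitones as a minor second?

An augmented unison spans 1 semitone, and a minor second also spans 1 semitone — they're enharmonic.

Yes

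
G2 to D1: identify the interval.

Descending from G2 to D1 is the same interval as ascending D1 to G2.
D to G spans four letter names (D-E-F-G), plus an octave, so the interval is some kind of eleventh.
D1 to G2 is 17 semitones, matching the perfect eleventh exactly, so the quality is perfect.
(Equivalently, a compound perfect fourth: a perfect fourth plus an octave.)

perfect eleventh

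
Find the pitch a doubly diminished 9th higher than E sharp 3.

F flat 4

The ninth's letter: E up two letter names plus an octave → F.
Moving 11 semitones up from E#3 (the size of a doubly diminished ninth) reaches Fb4.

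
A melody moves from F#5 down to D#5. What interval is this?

minor third

Descending from F#5 to D#5 is the same interval as ascending D#5 to F#5.
D to F spans three letter names (D-E-F) — that makes it a third of some quality.
At 3 semitones, D#5→F#5 falls one short of a major third: minor.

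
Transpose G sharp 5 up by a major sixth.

Counting six letter names up from G lands on E.
A major sixth is 9 semitones; 9 semitones up from G#5 gives E#6.

E sharp 6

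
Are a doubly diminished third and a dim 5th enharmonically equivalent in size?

No

A doubly diminished third is 1 semitone but a diminished fifth is 6 semitones — different sizes.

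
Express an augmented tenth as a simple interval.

Subtracting seven from the interval number removes an octave: 10 − 7 = 3.
Quality carries through unchanged, so the simple form is an augmented third.

augmented 3rd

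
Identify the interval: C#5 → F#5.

C to F spans four letter names (C-D-E-F): a fourth.
The perfect fourth spans 5 semitones, and C#5 to F#5 is exactly 5 semitones — so this is a perfect fourth.

perfect 4th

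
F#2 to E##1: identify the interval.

diminished ninth

Descending from F#2 to E##1 is the same interval as ascending E##1 to F#2.
E to F spans two letter names (E-F), plus an octave, so the interval is some kind of ninth.
E##1 to F#2 spans 12 semitones — two semitones narrower than the major ninth (14) — giving a diminished ninth.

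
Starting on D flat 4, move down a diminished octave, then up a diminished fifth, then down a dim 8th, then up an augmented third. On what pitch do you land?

Down a diminished octave from Db4: D3 (11 semitones down).
A diminished fifth up from D3 is Ab3.
Down a diminished octave from Ab3: A2 (11 semitones down).
Up an augmented third from A2: C##3 (5 semitones up).

C double-sharp 3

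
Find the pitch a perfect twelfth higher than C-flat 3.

G-flat 4

Counting five letter names plus an octave up from C lands on G.
Moving 19 semitones up from Cb3 (the size of a perfect twelfth) reaches Gb4.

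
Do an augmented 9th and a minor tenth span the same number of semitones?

Yes

An augmented ninth spans 15 semitones, and a minor tenth also spans 15 semitones — they're enharmonic.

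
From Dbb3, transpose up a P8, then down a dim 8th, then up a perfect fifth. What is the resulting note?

A perfect octave up from Dbb3 is Dbb4.
Down a diminished octave from Dbb4: Db3 (11 semitones down).
Up a perfect fifth from Db3: Ab3 (7 semitones up).

Ab3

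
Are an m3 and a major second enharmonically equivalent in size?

No

A minor third spans 3 semitones; a major second spans 2 semitones. They differ by 1.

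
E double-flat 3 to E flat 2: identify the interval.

Descending from Ebb3 to Eb2 is the same interval as ascending Eb2 to Ebb3.
E to E is the same letter name, plus an octave — that makes it an octave of some quality.
Eb2 to Ebb3 spans 11 semitones — one semitone narrower than the perfect octave (12) — giving a diminished octave.

diminished 8th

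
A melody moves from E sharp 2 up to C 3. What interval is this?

E to C spans six letter names (E-F-G-A-B-C): a sixth.
E#2 to C3 spans 7 semitones — two semitones narrower than the major sixth (9) — giving a diminished sixth.

diminished 6th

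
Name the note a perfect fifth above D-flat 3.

A-flat 3

Counting five letter names up from D lands on A.
A perfect fifth is 7 semitones; 7 semitones up from Db3 gives Ab3.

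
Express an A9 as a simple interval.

Each octave removed subtracts seven from the number: 9 − 7 = 2.
So an augmented ninth is an octave plus an augmented second. The quality is unchanged.

augmented second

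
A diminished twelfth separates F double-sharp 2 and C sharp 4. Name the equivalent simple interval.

d5

Subtracting seven from the interval number removes an octave: 12 − 7 = 5.
Quality carries through unchanged, so the simple form is a diminished fifth.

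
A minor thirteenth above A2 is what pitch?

F4

Counting six letter names plus an octave up from A lands on F.
A minor thirteenth is 20 semitones; 20 semitones up from A2 gives F4.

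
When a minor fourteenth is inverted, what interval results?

First reduce the compound minor fourteenth to its simple form, a minor seventh.
Inverted interval numbers add to nine, so a seventh pairs with a second (7 + 2 = 9).
The quality also flips — minor becomes major — giving a major second.

major 2nd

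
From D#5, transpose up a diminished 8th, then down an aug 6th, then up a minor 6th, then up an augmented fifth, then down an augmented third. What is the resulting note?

Fbb6

D#5 up a diminished octave → D6 (11 semitones).
Down an augmented sixth from D6: Fb5 (10 semitones down).
A minor sixth up from Fb5 is Dbb6.
Dbb6 up an augmented fifth → Ab6 (8 semitones).
Down an augmented third from Ab6: Fbb6 (5 semitones down).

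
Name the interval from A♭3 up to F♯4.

A to F spans six letter names (A-B-C-D-E-F), so the interval is some kind of sixth.
Ab3 to F#4 spans 10 semitones — one semitone wider than the major sixth (9) — giving an augmented sixth.

augmented sixth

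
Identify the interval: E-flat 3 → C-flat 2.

Descending from Eb3 to Cb2 is the same interval as ascending Cb2 to Eb3.
C to E spans three letter names (C-D-E), plus an octave: a tenth.
Counting semitones, Cb2→Eb3 is 16, which is the major tenth.
(Equivalently, a compound major third: a major third plus an octave.)

M10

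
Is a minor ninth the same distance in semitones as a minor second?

No

A minor ninth spans 13 semitones; a minor second spans 1 semitone. They differ by 12.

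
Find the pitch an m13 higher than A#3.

F#5

Six letters up from A (plus an octave) reaches F.
A minor thirteenth spans 20 semitones, so from A#3 the target pitch is F#5.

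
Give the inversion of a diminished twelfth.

augmented fourth

First reduce the compound diminished twelfth to its simple form, a diminished fifth.
Inverted interval numbers add to nine, so a fifth pairs with a fourth (5 + 4 = 9).
Quality inverts too: diminished becomes augmented. That makes the inversion an augmented fourth.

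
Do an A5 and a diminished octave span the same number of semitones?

8 semitones (augmented fifth) vs 11 semitones (diminished octave): not equal.

No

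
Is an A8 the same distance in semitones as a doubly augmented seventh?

An augmented octave spans 13 semitones, and a doubly augmented seventh also spans 13 semitones — they're enharmonic.

Yes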